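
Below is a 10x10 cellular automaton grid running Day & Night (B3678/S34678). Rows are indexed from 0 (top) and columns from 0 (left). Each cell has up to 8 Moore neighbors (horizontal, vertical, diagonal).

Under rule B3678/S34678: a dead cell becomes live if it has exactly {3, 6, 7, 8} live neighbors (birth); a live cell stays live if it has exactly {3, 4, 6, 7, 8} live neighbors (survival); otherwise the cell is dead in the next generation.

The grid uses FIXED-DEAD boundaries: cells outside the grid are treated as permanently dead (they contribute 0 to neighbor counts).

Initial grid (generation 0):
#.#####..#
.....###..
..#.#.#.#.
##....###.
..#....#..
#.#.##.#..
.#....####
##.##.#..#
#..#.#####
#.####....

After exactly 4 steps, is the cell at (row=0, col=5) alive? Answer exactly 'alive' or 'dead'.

Simulating step by step:
Generation 0 (given above): 49 live cells
Generation 1: 45 live cells
....####..
.##..#.##.
.#.....##.
.###.##.#.
#..#.#.#..
...#...#..
.#....###.
##..#..###
#...#.###.
.#.###.##.
Generation 2: 47 live cells
.....####.
....###.#.
######..##
###...#.#.
.#.#...##.
..#.#..#..
#.#...#..#
##.....###
#.#.#.###.
....##.##.
Generation 3: 43 live cells
....####..
.##..#.##.
#.###...##
###..#..#.
##.#..###.
..#...##..
...#......
#.##.#...#
...#..###.
...#.#.##.
Generation 4: 50 live cells
.....####.
.##..#.###
##.####.##
##....#.#.
#....##.#.
.###..###.
.#.##.#...
..##..###.
...#.#####
....#..##.

Cell (0,5) at generation 4: 1 -> alive

Answer: alive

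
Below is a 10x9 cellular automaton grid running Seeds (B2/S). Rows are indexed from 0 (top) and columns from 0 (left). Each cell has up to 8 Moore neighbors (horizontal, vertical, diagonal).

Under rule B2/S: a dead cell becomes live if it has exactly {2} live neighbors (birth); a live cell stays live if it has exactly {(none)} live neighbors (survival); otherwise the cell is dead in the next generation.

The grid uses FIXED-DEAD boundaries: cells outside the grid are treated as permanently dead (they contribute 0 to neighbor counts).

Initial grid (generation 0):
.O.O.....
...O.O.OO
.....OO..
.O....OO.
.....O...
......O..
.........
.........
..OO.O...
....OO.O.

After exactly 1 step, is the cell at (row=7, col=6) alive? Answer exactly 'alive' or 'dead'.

Simulating step by step:
Generation 0 (given above): 19 live cells
Generation 1: 10 live cells
......OOO
.........
..O......
....O....
.........
.....O...
.........
..OOO....
.........
..O......

Cell (7,6) at generation 1: 0 -> dead

Answer: dead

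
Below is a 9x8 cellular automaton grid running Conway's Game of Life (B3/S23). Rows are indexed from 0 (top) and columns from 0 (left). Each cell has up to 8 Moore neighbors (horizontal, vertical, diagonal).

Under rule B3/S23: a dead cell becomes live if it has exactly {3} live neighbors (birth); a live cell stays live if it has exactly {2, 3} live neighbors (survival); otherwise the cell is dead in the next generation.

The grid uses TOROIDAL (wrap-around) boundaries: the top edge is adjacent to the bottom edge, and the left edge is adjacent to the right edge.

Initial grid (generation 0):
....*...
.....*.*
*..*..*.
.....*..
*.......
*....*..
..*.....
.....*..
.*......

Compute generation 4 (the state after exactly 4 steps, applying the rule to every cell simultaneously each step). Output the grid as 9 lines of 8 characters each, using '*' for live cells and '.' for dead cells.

Simulating step by step:
Generation 0 (given above): 13 live cells
Generation 1: 10 live cells
........
....****
....****
.......*
........
.*......
........
........
........
Generation 2: 8 live cells
.....**.
....*..*
*...*...
.....*.*
........
........
........
........
........
Generation 3: 10 live cells
.....**.
....*.**
*...****
........
........
........
........
........
........
Generation 4: 10 live cells
(generation 4 grid is the final answer)

Answer: .....***
*...*...
*...*...
.....***
........
........
........
........
........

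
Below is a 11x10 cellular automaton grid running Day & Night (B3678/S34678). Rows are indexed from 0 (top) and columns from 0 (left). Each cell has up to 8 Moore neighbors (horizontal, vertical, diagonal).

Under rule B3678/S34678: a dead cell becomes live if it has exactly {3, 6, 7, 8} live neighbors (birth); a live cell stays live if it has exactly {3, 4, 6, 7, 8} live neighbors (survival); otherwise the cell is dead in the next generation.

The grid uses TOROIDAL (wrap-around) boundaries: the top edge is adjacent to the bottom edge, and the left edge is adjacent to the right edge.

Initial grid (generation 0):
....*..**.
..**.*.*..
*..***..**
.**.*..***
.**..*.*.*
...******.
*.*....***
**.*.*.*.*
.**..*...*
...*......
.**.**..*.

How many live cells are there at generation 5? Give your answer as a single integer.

Simulating step by step:
Generation 0 (given above): 51 live cells
Generation 1: 44 live cells
.*..*..**.
...***.*..
*....*...*
***.*..**.
.**..**.**
...***..*.
*.*...*.*.
*...*...*.
.***..*.*.
*..*.*....
....*..*..
Generation 2: 45 live cells
....*..**.
*...**...*
*.*..*.*.*
..**...***
.**..**.**
*..***..*.
.*........
.....*....
****.*.*..
.*.*..**..
...****.*.
Generation 3: 47 live cells
.....*.**.
**.***.*.*
*.......*.
..****.**.
.**..**...
*...****..
.....*....
*...*.*...
.**.......
*****..**.
..*******.
Generation 4: 42 live cells
**..*.*...
*...*..*.*
*...*...*.
..****.*.*
.**.***.*.
.*..*.....
.......*..
.*...*....
..*.**.*.*
..***..***
..*..*.*..
Generation 5: 47 live cells
**.*..****
*..*....**
**..*.***.
*.*....*.*
****..**..
..**..**..
..........
....*...*.
***.**....
.**.*..*..
*.*..*.*.*
Population at generation 5: 47

Answer: 47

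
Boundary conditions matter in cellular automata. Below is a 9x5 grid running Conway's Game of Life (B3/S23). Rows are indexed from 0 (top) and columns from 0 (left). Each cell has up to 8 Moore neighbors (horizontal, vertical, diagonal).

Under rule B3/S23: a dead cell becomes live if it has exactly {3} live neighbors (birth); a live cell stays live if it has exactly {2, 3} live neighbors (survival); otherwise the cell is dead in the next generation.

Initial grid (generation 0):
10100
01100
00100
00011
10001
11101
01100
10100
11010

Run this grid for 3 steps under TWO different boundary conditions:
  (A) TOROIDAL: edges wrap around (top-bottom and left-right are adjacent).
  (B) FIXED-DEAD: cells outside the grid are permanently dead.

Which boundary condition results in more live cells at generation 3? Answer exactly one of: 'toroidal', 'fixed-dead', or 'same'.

Under TOROIDAL boundary, generation 3:
10100
00001
01000
00010
11110
01000
00000
01100
00101
Population = 14

Under FIXED-DEAD boundary, generation 3:
00110
00011
00011
00001
00001
00110
01100
10100
10100
Population = 16

Comparison: toroidal=14, fixed-dead=16 -> fixed-dead

Answer: fixed-dead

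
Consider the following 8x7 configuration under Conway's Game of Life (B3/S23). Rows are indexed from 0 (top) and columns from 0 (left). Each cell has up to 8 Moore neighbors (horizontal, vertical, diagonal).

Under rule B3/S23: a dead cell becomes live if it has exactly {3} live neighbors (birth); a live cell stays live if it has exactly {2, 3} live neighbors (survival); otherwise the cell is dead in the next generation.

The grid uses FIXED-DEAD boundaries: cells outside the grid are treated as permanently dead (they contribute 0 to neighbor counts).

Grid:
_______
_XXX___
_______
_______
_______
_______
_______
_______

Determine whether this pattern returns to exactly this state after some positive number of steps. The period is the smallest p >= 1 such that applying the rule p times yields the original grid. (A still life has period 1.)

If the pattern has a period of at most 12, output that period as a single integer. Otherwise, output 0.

Answer: 2

Derivation:
Simulating and comparing each generation to the original:
Gen 0 (original, given above): 3 live cells
Gen 1: 3 live cells, differs from original
Gen 2: 3 live cells, MATCHES original -> period = 2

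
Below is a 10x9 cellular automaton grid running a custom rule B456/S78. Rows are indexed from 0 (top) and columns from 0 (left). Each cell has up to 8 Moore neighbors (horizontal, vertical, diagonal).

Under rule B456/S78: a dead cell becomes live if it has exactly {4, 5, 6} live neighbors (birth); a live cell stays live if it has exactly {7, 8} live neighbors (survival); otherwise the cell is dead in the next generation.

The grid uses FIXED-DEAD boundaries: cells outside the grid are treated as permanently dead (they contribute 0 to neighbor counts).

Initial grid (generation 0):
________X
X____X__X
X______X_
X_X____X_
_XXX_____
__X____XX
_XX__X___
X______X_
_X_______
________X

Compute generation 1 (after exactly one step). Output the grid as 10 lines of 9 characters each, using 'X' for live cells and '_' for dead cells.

Simulating step by step:
Generation 0 (given above): 22 live cells
Generation 1: 5 live cells
(generation 1 grid is the final answer)

Answer: _________
_________
_X_______
_X_______
_________
_X_X_____
_________
_X_______
_________
_________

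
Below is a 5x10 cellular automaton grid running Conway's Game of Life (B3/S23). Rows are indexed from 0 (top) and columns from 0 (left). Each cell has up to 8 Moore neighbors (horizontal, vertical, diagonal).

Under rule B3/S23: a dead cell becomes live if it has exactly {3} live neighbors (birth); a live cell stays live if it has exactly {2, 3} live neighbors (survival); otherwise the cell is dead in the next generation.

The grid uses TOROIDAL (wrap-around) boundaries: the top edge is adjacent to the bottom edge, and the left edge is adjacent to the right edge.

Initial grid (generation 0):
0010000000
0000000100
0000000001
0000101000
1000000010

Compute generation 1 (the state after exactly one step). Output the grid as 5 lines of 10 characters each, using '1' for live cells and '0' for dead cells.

Simulating step by step:
Generation 0 (given above): 7 live cells
Generation 1: 1 live cells
(generation 1 grid is the final answer)

Answer: 0000000000
0000000000
0000000000
0000000001
0000000000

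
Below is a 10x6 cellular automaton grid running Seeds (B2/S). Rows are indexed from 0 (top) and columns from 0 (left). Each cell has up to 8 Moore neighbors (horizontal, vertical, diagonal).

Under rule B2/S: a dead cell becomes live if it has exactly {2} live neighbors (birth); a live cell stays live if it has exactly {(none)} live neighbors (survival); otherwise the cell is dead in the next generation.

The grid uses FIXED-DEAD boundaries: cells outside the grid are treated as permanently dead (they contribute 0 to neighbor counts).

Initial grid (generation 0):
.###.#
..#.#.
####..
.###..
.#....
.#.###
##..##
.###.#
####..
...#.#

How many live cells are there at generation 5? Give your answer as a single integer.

Answer: 3

Derivation:
Simulating step by step:
Generation 0 (given above): 32 live cells
Generation 1: 5 live cells
......
.....#
......
....#.
.....#
......
......
......
.....#
#.....
Generation 2: 4 live cells
......
......
....##
.....#
....#.
......
......
......
......
......
Generation 3: 4 live cells
......
....##
......
...#..
.....#
......
......
......
......
......
Generation 4: 6 live cells
....##
......
...#.#
....#.
....#.
......
......
......
......
......
Generation 5: 3 live cells
......
...#..
......
......
...#.#
......
......
......
......
......
Population at generation 5: 3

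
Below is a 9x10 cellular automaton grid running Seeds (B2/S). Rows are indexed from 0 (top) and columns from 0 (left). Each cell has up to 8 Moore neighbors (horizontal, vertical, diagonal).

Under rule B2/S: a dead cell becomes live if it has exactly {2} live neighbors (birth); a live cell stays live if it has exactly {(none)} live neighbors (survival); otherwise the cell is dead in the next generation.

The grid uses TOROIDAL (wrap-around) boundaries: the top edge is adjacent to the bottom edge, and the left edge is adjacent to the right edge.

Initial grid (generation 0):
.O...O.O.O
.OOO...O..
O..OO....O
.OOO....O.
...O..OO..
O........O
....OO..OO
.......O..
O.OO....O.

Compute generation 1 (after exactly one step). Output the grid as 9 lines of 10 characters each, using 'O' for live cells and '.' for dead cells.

Simulating step by step:
Generation 0 (given above): 30 live cells
Generation 1: 14 live cells
(generation 1 grid is the final answer)

Answer: ..........
.....O....
.......O..
.....OO...
....O.....
...O......
......OO..
OOO..OO...
....O.....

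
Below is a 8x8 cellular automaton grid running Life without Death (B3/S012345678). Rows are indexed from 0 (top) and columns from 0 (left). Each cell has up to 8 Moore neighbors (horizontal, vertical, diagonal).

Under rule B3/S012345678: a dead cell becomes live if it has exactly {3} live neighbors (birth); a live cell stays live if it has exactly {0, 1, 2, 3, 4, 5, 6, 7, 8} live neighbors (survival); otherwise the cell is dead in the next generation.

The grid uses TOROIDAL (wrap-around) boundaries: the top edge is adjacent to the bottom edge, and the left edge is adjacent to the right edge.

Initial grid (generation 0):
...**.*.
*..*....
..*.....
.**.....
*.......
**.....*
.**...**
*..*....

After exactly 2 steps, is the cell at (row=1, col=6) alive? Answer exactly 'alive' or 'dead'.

Simulating step by step:
Generation 0 (given above): 18 live cells
Generation 1: 31 live cells
..***.**
*.***...
..**....
.**.....
*.*....*
***...**
.**...**
**.****.
Generation 2: 39 live cells
..***.**
*.****.*
..***...
***.....
*.**..**
****..**
.**.*.**
**.****.

Cell (1,6) at generation 2: 0 -> dead

Answer: dead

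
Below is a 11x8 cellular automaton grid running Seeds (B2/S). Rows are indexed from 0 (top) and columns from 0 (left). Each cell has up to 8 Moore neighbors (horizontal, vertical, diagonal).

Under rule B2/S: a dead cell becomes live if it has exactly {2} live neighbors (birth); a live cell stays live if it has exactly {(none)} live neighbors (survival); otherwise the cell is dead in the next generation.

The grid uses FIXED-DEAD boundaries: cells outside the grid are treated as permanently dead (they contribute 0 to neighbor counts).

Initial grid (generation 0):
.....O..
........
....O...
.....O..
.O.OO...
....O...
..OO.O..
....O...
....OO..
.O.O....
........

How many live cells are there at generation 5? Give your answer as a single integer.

Simulating step by step:
Generation 0 (given above): 15 live cells
Generation 1: 12 live cells
........
....OO..
.....O..
..O.....
..O.....
.O......
........
..O...O.
..O.....
..O..O..
..O.....
Generation 2: 17 live cells
....OO..
......O.
...O..O.
.O.O....
...O....
..O.....
.OO.....
.O.O....
.....OO.
........
.O.O....
Generation 3: 20 live cells
......O.
...O...O
....OO.O
........
.O..O...
........
O.......
O...OOO.
..O.O...
..O.OOO.
..O.....
Generation 4: 13 live cells
.......O
........
...O....
...O..O.
........
OO......
.O..O.O.
........
.......O
........
.O..O.O.
Generation 5: 18 live cells
........
........
..O.O...
..O.O...
OOO.....
..O..O..
..O..O..
.....OOO
........
.....OOO
.....O..
Population at generation 5: 18

Answer: 18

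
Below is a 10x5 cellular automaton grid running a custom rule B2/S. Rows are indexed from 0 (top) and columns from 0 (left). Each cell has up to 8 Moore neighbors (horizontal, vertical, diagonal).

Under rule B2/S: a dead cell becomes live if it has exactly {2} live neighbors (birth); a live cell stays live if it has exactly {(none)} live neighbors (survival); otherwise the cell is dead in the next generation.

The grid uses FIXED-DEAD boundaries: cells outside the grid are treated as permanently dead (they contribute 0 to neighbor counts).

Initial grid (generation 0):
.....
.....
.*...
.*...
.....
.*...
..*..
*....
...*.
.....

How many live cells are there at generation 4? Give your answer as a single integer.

Simulating step by step:
Generation 0 (given above): 6 live cells
Generation 1: 12 live cells
.....
.....
*.*..
*.*..
***..
..*..
*....
.***.
.....
.....
Generation 2: 6 live cells
.....
.*...
...*.
.....
.....
...*.
.....
*....
.*.*.
.....
Generation 3: 7 live cells
.....
..*..
..*..
.....
.....
.....
.....
.**..
*.*..
..*..
Generation 4: 9 live cells
.....
.*.*.
.*.*.
.....
.....
.....
.**..
*..*.
.....
...*.
Population at generation 4: 9

Answer: 9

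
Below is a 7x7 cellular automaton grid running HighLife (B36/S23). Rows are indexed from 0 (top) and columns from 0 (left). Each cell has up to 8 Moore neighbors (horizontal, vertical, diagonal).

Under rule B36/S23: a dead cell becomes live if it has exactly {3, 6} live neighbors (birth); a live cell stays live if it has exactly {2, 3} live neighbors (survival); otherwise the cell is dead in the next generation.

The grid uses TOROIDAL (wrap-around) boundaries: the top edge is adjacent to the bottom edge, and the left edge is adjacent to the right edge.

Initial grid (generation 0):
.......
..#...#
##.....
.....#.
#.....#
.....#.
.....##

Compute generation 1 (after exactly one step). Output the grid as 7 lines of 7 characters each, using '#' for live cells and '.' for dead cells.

Answer: .....##
##.....
##....#
.#.....
.....##
#....#.
.....##

Derivation:
Simulating step by step:
Generation 0 (given above): 10 live cells
Generation 1: 14 live cells
(generation 1 grid is the final answer)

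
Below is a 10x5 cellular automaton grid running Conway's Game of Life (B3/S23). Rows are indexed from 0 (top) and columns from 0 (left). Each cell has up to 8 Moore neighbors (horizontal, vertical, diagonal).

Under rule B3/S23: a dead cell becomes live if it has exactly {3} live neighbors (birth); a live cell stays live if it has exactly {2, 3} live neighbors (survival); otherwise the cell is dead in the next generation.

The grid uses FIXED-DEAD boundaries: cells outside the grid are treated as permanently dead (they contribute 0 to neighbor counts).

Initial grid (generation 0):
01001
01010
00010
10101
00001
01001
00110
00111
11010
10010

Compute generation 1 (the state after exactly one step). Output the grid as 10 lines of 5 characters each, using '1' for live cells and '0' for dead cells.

Answer: 00100
00011
01011
00001
01001
00101
01000
00001
11000
11100

Derivation:
Simulating step by step:
Generation 0 (given above): 21 live cells
Generation 1: 18 live cells
(generation 1 grid is the final answer)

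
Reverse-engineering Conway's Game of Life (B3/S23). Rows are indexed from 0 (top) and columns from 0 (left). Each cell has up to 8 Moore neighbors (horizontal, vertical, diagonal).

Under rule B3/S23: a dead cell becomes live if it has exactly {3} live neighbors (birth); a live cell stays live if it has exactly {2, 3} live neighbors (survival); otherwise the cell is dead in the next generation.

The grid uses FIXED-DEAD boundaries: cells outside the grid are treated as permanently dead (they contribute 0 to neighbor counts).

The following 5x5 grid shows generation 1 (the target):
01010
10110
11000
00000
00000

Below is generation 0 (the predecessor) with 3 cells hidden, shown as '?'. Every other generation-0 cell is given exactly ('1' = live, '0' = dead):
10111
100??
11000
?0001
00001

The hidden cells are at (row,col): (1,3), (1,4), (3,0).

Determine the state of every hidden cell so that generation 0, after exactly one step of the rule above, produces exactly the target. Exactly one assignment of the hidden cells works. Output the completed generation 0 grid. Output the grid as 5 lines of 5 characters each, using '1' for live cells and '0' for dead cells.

Answer: 10111
10000
11000
00001
00001

Derivation:
Hidden generation-0 cells (in order): (1,3), (1,4), (3,0).
A hidden cell only influences target cells in its own 3x3 neighborhood. Try each of the 2^3 = 8 assignments, step the completed generation 0 forward once under B3/S23, and compare with the target:
  (1,3)=0 (1,4)=0 (3,0)=0 -> step reproduces the target at every cell -> ACCEPT
  (1,3)=0 (1,4)=0 (3,0)=1 -> step gives (3,0)='1' but target has '0' -> reject
  (1,3)=0 (1,4)=1 (3,0)=0 -> step gives (0,4)='1' but target has '0' -> reject
  (1,3)=0 (1,4)=1 (3,0)=1 -> step gives (0,4)='1' but target has '0' -> reject
  (1,3)=1 (1,4)=0 (3,0)=0 -> step gives (0,2)='1' but target has '0' -> reject
  (1,3)=1 (1,4)=0 (3,0)=1 -> step gives (0,2)='1' but target has '0' -> reject
  (1,3)=1 (1,4)=1 (3,0)=0 -> step gives (0,2)='1' but target has '0' -> reject
  (1,3)=1 (1,4)=1 (3,0)=1 -> step gives (0,2)='1' but target has '0' -> reject
Unique solution: (1,3)=dead, (1,4)=dead, (3,0)=dead.
Check: live-neighbor counts of every cell in the completed generation 0:
13121
35332
22111
22121
00021
Applying B3/S23 to generation 0 with these counts gives:
01010
10110
11000
00000
00000
which matches the target exactly.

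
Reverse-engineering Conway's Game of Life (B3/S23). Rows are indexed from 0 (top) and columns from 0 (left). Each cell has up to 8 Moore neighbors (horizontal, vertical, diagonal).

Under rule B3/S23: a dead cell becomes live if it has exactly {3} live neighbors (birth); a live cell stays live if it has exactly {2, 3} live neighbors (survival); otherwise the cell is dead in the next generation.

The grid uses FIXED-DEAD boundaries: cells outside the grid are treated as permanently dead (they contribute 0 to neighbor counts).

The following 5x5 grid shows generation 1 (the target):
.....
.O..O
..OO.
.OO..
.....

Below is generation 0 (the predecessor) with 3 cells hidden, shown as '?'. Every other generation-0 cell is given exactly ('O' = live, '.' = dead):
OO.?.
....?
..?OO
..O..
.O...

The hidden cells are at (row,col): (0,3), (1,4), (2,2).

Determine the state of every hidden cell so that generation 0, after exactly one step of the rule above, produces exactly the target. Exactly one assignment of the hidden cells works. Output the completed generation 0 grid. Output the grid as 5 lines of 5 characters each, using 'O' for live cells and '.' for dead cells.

Answer: OO.O.
.....
..OOO
..O..
.O...

Derivation:
Hidden generation-0 cells (in order): (0,3), (1,4), (2,2).
A hidden cell only influences target cells in its own 3x3 neighborhood. Try each of the 2^3 = 8 assignments, step the completed generation 0 forward once under B3/S23, and compare with the target:
  (0,3)=. (1,4)=. (2,2)=. -> step gives (1,1)='.' but target has 'O' -> reject
  (0,3)=. (1,4)=. (2,2)=O -> step gives (1,2)='O' but target has '.' -> reject
  (0,3)=. (1,4)=O (2,2)=. -> step gives (1,1)='.' but target has 'O' -> reject
  (0,3)=. (1,4)=O (2,2)=O -> step gives (1,2)='O' but target has '.' -> reject
  (0,3)=O (1,4)=. (2,2)=. -> step gives (1,1)='.' but target has 'O' -> reject
  (0,3)=O (1,4)=. (2,2)=O -> step reproduces the target at every cell -> ACCEPT
  (0,3)=O (1,4)=O (2,2)=. -> step gives (1,1)='.' but target has 'O' -> reject
  (0,3)=O (1,4)=O (2,2)=O -> step gives (2,3)='.' but target has 'O' -> reject
Unique solution: (0,3)=live, (1,4)=dead, (2,2)=live.
Check: live-neighbor counts of every cell in the completed generation 0:
11201
23443
02231
13342
11210
Applying B3/S23 to generation 0 with these counts gives:
.....
.O..O
..OO.
.OO..
.....
which matches the target exactly.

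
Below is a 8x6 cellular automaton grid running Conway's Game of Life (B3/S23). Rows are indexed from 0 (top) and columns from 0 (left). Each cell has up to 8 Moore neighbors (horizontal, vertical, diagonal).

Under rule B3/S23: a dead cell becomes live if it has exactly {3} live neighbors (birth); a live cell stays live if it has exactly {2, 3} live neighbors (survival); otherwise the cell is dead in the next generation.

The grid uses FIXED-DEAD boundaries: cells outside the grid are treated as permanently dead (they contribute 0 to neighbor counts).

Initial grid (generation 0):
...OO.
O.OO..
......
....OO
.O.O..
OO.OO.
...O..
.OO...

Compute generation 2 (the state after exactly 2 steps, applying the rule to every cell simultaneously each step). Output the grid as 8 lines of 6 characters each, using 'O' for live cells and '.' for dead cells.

Answer: ..O.O.
.....O
..O..O
..O..O
OO.O.O
.....O
O...O.
...O..

Derivation:
Simulating step by step:
Generation 0 (given above): 16 live cells
Generation 1: 21 live cells
..OOO.
..OOO.
...OO.
....O.
OO.O.O
OO.OO.
O..OO.
..O...
Generation 2: 15 live cells
(generation 2 grid is the final answer)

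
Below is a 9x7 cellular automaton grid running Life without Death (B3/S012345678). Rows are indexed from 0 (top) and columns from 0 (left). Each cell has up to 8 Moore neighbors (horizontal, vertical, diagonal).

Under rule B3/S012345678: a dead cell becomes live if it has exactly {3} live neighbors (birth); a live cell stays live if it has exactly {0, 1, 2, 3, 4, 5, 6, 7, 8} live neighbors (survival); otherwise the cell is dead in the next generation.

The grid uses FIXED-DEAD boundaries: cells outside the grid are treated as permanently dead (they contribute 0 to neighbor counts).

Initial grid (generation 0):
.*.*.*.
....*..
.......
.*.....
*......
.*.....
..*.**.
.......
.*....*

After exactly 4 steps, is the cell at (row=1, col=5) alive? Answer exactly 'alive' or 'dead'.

Answer: alive

Derivation:
Simulating step by step:
Generation 0 (given above): 12 live cells
Generation 1: 15 live cells
.*.***.
....*..
.......
.*.....
**.....
.*.....
..*.**.
.....*.
.*....*
Generation 2: 23 live cells
.*.***.
...***.
.......
**.....
***....
***....
..*.**.
....***
.*....*
Generation 3: 29 live cells
.*****.
..****.
....*..
***....
***....
***....
..*.***
...****
.*....*
Generation 4: 36 live cells
.*****.
.*****.
....**.
****...
****...
***..*.
..*.***
..*****
.*..*.*

Cell (1,5) at generation 4: 1 -> alive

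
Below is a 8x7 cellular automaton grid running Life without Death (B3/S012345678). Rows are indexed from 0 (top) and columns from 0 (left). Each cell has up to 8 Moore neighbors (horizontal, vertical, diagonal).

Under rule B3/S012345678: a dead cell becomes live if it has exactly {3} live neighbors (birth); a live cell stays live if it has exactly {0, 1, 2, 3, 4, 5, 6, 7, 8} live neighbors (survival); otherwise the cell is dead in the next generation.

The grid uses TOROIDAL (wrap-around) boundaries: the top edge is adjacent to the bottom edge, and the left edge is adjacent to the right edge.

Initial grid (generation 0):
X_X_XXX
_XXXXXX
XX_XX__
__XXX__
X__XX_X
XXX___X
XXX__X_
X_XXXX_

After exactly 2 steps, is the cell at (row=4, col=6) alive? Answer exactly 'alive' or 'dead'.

Simulating step by step:
Generation 0 (given above): 35 live cells
Generation 1: 38 live cells
X_X_XXX
_XXXXXX
XX_XX_X
__XXX_X
X__XX_X
XXX_X_X
XXX__X_
X_XXXX_
Generation 2: 38 live cells
X_X_XXX
_XXXXXX
XX_XX_X
__XXX_X
X__XX_X
XXX_X_X
XXX__X_
X_XXXX_

Cell (4,6) at generation 2: 1 -> alive

Answer: alive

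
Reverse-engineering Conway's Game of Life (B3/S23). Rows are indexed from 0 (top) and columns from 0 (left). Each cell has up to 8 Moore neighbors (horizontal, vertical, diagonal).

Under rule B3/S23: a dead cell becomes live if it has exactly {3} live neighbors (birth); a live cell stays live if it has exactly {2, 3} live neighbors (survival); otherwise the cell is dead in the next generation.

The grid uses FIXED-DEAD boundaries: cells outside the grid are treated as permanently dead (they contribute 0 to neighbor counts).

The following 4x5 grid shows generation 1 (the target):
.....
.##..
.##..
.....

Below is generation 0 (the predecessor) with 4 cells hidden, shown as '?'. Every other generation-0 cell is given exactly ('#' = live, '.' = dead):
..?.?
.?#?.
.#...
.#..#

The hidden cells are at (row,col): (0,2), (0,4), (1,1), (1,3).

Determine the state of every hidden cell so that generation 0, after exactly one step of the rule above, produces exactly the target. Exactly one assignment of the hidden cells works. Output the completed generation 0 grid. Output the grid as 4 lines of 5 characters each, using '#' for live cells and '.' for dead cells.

Hidden generation-0 cells (in order): (0,2), (0,4), (1,1), (1,3).
A hidden cell only influences target cells in its own 3x3 neighborhood. Try each of the 2^4 = 16 assignments, step the completed generation 0 forward once under B3/S23, and compare with the target:
  (0,2)=. (0,4)=. (1,1)=. (1,3)=. -> step gives (1,1)='.' but target has '#' -> reject
  (0,2)=. (0,4)=. (1,1)=. (1,3)=# -> step gives (1,1)='.' but target has '#' -> reject
  (0,2)=. (0,4)=. (1,1)=# (1,3)=. -> step gives (2,0)='#' but target has '.' -> reject
  (0,2)=. (0,4)=. (1,1)=# (1,3)=# -> step gives (0,2)='#' but target has '.' -> reject
  (0,2)=. (0,4)=# (1,1)=. (1,3)=. -> step gives (1,1)='.' but target has '#' -> reject
  (0,2)=. (0,4)=# (1,1)=. (1,3)=# -> step gives (0,3)='#' but target has '.' -> reject
  (0,2)=. (0,4)=# (1,1)=# (1,3)=. -> step gives (2,0)='#' but target has '.' -> reject
  (0,2)=. (0,4)=# (1,1)=# (1,3)=# -> step gives (0,2)='#' but target has '.' -> reject
  (0,2)=# (0,4)=. (1,1)=. (1,3)=. -> step reproduces the target at every cell -> ACCEPT
  (0,2)=# (0,4)=. (1,1)=. (1,3)=# -> step gives (0,2)='#' but target has '.' -> reject
  (0,2)=# (0,4)=. (1,1)=# (1,3)=. -> step gives (0,1)='#' but target has '.' -> reject
  (0,2)=# (0,4)=. (1,1)=# (1,3)=# -> step gives (0,1)='#' but target has '.' -> reject
  (0,2)=# (0,4)=# (1,1)=. (1,3)=. -> step gives (0,3)='#' but target has '.' -> reject
  (0,2)=# (0,4)=# (1,1)=. (1,3)=# -> step gives (0,2)='#' but target has '.' -> reject
  (0,2)=# (0,4)=# (1,1)=# (1,3)=. -> step gives (0,1)='#' but target has '.' -> reject
  (0,2)=# (0,4)=# (1,1)=# (1,3)=# -> step gives (0,1)='#' but target has '.' -> reject
Unique solution: (0,2)=live, (0,4)=dead, (1,1)=dead, (1,3)=dead.
Check: live-neighbor counts of every cell in the completed generation 0:
02120
13220
22321
21210
Applying B3/S23 to generation 0 with these counts gives:
.....
.##..
.##..
.....
which matches the target exactly.

Answer: ..#..
..#..
.#...
.#..#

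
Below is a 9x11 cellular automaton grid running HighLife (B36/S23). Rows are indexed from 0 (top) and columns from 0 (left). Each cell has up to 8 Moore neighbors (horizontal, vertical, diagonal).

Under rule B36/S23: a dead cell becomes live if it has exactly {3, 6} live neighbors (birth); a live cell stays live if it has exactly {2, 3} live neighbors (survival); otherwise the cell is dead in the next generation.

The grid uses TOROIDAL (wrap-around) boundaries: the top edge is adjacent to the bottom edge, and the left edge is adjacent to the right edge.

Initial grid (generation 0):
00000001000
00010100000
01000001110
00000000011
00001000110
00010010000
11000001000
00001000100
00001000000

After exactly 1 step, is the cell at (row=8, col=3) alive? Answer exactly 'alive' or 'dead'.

Answer: dead

Derivation:
Simulating step by step:
Generation 0 (given above): 20 live cells
Generation 1: 15 live cells
00001000000
00000011000
00000000111
00000001101
00000000111
00000001100
00000001000
00000000000
00000000000

Cell (8,3) at generation 1: 0 -> dead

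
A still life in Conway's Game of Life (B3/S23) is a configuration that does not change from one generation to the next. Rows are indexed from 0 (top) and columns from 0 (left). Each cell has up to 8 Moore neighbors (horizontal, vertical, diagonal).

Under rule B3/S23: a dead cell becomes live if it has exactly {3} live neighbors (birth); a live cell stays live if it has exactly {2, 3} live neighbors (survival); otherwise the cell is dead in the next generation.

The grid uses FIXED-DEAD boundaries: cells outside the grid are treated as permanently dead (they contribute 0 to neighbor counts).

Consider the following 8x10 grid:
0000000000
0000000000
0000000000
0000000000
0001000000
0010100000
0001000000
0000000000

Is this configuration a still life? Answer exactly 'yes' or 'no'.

Answer: yes

Derivation:
Compute generation 1 and compare to generation 0 (given above):
Generation 1:
0000000000
0000000000
0000000000
0000000000
0001000000
0010100000
0001000000
0000000000
The grids are IDENTICAL -> still life.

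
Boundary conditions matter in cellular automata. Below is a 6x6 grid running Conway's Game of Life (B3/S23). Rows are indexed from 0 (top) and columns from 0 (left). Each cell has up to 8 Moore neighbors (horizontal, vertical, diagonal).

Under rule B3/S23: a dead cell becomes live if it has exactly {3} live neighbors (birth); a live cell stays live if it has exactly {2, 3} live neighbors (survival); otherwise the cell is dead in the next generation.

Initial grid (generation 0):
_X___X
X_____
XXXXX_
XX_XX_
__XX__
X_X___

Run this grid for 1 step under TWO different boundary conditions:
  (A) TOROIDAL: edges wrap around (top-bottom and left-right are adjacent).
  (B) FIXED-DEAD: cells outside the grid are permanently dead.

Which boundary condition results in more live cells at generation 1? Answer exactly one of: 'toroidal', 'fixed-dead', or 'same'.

Under TOROIDAL boundary, generation 1:
_X___X
___XX_
____X_
X_____
X___XX
X_XX__
Population = 12

Under FIXED-DEAD boundary, generation 1:
______
X__XX_
____X_
X_____
X___X_
_XXX__
Population = 10

Comparison: toroidal=12, fixed-dead=10 -> toroidal

Answer: toroidal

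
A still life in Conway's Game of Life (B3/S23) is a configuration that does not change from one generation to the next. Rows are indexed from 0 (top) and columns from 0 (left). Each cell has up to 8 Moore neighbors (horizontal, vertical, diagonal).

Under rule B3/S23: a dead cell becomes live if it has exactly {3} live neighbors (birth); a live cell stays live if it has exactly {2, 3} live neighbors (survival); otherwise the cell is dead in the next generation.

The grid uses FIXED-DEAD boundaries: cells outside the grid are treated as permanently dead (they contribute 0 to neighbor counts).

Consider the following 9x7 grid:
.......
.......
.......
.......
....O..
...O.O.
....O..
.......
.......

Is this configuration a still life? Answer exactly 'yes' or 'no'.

Answer: yes

Derivation:
Compute generation 1 and compare to generation 0 (given above):
Generation 1:
.......
.......
.......
.......
....O..
...O.O.
....O..
.......
.......
The grids are IDENTICAL -> still life.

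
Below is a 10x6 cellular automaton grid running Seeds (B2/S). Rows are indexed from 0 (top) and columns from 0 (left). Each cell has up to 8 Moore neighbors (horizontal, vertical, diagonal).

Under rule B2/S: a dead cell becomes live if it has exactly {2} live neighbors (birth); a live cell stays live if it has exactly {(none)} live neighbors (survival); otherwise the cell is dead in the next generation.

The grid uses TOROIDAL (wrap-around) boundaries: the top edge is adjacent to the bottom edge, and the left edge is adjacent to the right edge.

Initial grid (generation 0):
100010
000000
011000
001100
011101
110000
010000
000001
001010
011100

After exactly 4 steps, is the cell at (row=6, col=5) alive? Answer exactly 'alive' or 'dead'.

Simulating step by step:
Generation 0 (given above): 19 live cells
Generation 1: 18 live cells
000001
101101
000000
000000
000000
000111
001001
111110
100001
100000
Generation 2: 15 live cells
001100
010000
111111
000000
000101
101000
000000
000000
000000
010010
Generation 3: 11 live cells
100010
000000
000000
000000
111010
010111
010000
000000
000000
000000
Generation 4: 9 live cells
000001
000001
000000
101101
000000
000000
000101
000000
000000
000001

Cell (6,5) at generation 4: 1 -> alive

Answer: alive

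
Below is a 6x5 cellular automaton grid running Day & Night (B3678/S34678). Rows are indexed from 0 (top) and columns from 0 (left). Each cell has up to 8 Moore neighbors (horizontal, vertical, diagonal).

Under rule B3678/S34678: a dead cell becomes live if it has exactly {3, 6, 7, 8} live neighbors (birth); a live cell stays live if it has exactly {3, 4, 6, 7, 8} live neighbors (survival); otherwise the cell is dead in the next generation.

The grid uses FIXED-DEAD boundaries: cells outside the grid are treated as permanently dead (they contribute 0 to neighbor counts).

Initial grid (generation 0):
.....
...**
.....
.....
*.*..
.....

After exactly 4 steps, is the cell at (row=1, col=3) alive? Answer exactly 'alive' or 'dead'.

Simulating step by step:
Generation 0 (given above): 4 live cells
Generation 1: 0 live cells
.....
.....
.....
.....
.....
.....
Generation 2: 0 live cells
.....
.....
.....
.....
.....
.....
Generation 3: 0 live cells
.....
.....
.....
.....
.....
.....
Generation 4: 0 live cells
.....
.....
.....
.....
.....
.....

Cell (1,3) at generation 4: 0 -> dead

Answer: dead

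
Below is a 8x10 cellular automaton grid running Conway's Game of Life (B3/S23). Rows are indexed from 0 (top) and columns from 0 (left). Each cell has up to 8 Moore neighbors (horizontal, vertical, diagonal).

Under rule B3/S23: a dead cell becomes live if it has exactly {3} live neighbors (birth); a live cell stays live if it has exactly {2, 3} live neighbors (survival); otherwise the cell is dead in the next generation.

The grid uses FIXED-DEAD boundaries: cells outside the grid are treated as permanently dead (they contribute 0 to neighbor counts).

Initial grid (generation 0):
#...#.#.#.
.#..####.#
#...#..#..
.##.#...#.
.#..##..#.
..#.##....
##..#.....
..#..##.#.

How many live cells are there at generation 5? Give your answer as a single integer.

Answer: 17

Derivation:
Simulating step by step:
Generation 0 (given above): 31 live cells
Generation 1: 26 live cells
....#.#.#.
##.##.....
#.#.#..#..
###.#..##.
.#........
#.#.......
.##.#.#...
.#...#....
Generation 2: 27 live cells
...###....
###.#..#..
....##.##.
#.#....##.
...#......
#.##......
#.##.#....
.##..#....
Generation 3: 24 live cells
.#####....
.##....##.
#.#.##....
...##.###.
...#......
..........
#.........
.####.....
Generation 4: 20 live cells
.#.##.....
#.....#...
..#.##....
..#...##..
...##..#..
..........
.###......
.###......
Generation 5: 17 live cells
..........
.##.......
.#.#.#.#..
..#...##..
...#..##..
....#.....
.#.#......
.#.#......
Population at generation 5: 17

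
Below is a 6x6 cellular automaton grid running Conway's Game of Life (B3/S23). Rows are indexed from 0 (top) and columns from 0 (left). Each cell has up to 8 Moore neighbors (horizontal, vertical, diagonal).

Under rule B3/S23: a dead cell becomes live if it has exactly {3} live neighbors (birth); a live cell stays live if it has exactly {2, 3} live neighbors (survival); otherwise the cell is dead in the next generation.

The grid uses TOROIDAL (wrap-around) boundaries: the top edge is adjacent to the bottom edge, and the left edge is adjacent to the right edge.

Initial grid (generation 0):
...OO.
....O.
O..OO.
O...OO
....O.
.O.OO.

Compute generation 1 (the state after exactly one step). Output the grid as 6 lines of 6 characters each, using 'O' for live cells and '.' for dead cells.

Answer: ..O..O
......
O..O..
O.....
O.....
..O..O

Derivation:
Simulating step by step:
Generation 0 (given above): 13 live cells
Generation 1: 8 live cells
(generation 1 grid is the final answer)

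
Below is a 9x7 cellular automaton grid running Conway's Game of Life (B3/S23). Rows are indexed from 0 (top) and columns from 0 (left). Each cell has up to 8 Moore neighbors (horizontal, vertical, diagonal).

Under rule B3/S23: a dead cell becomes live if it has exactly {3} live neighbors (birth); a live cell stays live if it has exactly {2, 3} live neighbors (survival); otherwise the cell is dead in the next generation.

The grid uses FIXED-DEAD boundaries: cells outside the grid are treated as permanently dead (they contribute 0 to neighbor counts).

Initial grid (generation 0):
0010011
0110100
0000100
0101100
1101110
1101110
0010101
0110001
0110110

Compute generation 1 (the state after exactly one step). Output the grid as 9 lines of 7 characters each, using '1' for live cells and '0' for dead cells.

Answer: 0111010
0110100
0100110
1100000
0000000
1000001
1000101
0000101
0111010

Derivation:
Simulating step by step:
Generation 0 (given above): 30 live cells
Generation 1: 23 live cells
(generation 1 grid is the final answer)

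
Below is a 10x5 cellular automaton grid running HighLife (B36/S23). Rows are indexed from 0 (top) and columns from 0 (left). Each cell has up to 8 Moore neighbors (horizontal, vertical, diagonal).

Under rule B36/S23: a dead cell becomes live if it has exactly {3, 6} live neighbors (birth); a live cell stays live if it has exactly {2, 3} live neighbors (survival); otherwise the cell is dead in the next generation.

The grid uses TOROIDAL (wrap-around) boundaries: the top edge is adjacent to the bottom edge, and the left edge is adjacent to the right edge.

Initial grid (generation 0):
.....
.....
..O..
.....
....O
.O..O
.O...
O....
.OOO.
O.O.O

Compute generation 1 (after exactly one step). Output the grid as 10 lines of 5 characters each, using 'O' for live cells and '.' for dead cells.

Simulating step by step:
Generation 0 (given above): 12 live cells
Generation 1: 8 live cells
(generation 1 grid is the final answer)

Answer: .....
.....
.....
.....
O....
.....
.O...
O....
..OO.
O.O.O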